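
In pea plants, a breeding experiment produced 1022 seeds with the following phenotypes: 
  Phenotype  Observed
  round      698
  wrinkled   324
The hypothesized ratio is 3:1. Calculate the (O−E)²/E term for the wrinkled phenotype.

Expected counts for N = 1022 under a 3:1 ratio (total parts = 4):
  round: 1022 × 3/4 = 766.5
  wrinkled: 1022 × 1/4 = 255.5
Contribution of wrinkled: (324 − 255.5)² / 255.5 = 18.3650

18.365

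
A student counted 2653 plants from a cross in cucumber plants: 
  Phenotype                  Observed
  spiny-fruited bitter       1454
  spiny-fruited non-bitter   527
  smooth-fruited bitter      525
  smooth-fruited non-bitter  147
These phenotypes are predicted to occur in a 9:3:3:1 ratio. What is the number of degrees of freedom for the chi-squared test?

3

A goodness-of-fit test with 4 phenotype classes has df = 4 − 1 = 3.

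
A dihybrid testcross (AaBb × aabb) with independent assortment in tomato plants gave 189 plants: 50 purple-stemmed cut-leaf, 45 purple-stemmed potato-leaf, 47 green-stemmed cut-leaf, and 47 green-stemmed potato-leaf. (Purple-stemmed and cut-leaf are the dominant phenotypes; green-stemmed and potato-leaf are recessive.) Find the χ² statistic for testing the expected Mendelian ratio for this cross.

A dihybrid testcross with independent assortment gives a 1:1:1:1 ratio.
Under the 1:1:1:1 hypothesis (Σ ratio = 4, N = 189):
  purple-stemmed cut-leaf: 189 × 1/4 = 47.25
  purple-stemmed potato-leaf: 189 × 1/4 = 47.25
  green-stemmed cut-leaf: 189 × 1/4 = 47.25
  green-stemmed potato-leaf: 189 × 1/4 = 47.25
χ² = Σ (O − E)² / E
  purple-stemmed cut-leaf: (50 − 47.25)² / 47.25 = 0.1601
  purple-stemmed potato-leaf: (45 − 47.25)² / 47.25 = 0.1071
  green-stemmed cut-leaf: (47 − 47.25)² / 47.25 = 0.0013
  green-stemmed potato-leaf: (47 − 47.25)² / 47.25 = 0.0013
χ² = 0.1601 + 0.1071 + 0.0013 + 0.0013 = 0.2698 ≈ 0.270

0.270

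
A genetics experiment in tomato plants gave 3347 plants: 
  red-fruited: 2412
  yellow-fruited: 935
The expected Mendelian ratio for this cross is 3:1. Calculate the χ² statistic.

The 3:1 ratio has 4 parts, so with N = 3347 the expected counts are:
  red-fruited: 3347 × 3/4 = 2510.25
  yellow-fruited: 3347 × 1/4 = 836.75
χ² = Σ (O − E)² / E
  red-fruited: (2412 − 2510.25)² / 2510.25 = 3.8455
  yellow-fruited: (935 − 836.75)² / 836.75 = 11.5364
χ² = 3.8455 + 11.5364 = 15.3819 ≈ 15.382

15.382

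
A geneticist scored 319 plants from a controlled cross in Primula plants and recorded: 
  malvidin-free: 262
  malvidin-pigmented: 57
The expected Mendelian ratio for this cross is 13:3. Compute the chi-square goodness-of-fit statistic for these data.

0.163

Total ratio parts = 16. Expected numbers out of 319:
  malvidin-free: 319 × 13/16 = 259.1875
  malvidin-pigmented: 319 × 3/16 = 59.8125
χ² = Σ (O − E)² / E
  malvidin-free: (262 − 259.1875)² / 259.1875 = 0.0305
  malvidin-pigmented: (57 − 59.8125)² / 59.8125 = 0.1322
χ² = 0.0305 + 0.1322 = 0.1627 ≈ 0.163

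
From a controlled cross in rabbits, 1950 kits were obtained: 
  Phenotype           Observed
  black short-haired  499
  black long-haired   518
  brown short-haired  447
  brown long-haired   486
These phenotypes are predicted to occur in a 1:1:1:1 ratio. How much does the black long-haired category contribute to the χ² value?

The 1:1:1:1 ratio has 4 parts, so with N = 1950 the expected counts are:
  black short-haired: 1950 × 1/4 = 487.5
  black long-haired: 1950 × 1/4 = 487.5
  brown short-haired: 1950 × 1/4 = 487.5
  brown long-haired: 1950 × 1/4 = 487.5
Contribution of black long-haired: (518 − 487.5)² / 487.5 = 1.9082

1.908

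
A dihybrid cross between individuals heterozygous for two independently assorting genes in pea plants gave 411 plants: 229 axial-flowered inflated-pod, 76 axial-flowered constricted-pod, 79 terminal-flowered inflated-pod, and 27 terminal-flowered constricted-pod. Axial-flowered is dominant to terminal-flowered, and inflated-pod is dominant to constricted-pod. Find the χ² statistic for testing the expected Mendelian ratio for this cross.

0.151

A dihybrid F₂ with independent assortment and complete dominance at both loci gives a 9:3:3:1 phenotypic ratio.
Expected counts for N = 411 under a 9:3:3:1 ratio (total parts = 16):
  axial-flowered inflated-pod: 411 × 9/16 = 231.1875
  axial-flowered constricted-pod: 411 × 3/16 = 77.0625
  terminal-flowered inflated-pod: 411 × 3/16 = 77.0625
  terminal-flowered constricted-pod: 411 × 1/16 = 25.6875
χ² = Σ (O − E)² / E
  axial-flowered inflated-pod: (229 − 231.1875)² / 231.1875 = 0.0207
  axial-flowered constricted-pod: (76 − 77.0625)² / 77.0625 = 0.0146
  terminal-flowered inflated-pod: (79 − 77.0625)² / 77.0625 = 0.0487
  terminal-flowered constricted-pod: (27 − 25.6875)² / 25.6875 = 0.0671
χ² = 0.0207 + 0.0146 + 0.0487 + 0.0671 = 0.1511 ≈ 0.151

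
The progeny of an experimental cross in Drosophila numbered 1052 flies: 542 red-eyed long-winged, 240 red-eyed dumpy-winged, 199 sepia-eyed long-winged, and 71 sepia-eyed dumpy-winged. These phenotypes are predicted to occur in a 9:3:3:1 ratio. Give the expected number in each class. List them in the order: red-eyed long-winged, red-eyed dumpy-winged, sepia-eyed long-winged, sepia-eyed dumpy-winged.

591.75, 197.25, 197.25, 65.75

Under the 9:3:3:1 hypothesis (Σ ratio = 16, N = 1052):
  red-eyed long-winged: 1052 × 9/16 = 591.75
  red-eyed dumpy-winged: 1052 × 3/16 = 197.25
  sepia-eyed long-winged: 1052 × 3/16 = 197.25
  sepia-eyed dumpy-winged: 1052 × 1/16 = 65.75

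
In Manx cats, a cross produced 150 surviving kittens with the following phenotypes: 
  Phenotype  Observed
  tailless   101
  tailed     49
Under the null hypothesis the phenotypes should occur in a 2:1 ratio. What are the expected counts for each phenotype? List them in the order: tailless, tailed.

The 2:1 ratio has 3 parts, so with N = 150 the expected counts are:
  tailless: 150 × 2/3 = 100
  tailed: 150 × 1/3 = 50

100, 50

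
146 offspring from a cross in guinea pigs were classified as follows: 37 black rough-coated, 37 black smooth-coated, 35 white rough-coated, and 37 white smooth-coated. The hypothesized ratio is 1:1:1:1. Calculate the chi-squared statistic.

0.082

The 1:1:1:1 ratio has 4 parts, so with N = 146 the expected counts are:
  black rough-coated: 146 × 1/4 = 36.5
  black smooth-coated: 146 × 1/4 = 36.5
  white rough-coated: 146 × 1/4 = 36.5
  white smooth-coated: 146 × 1/4 = 36.5
χ² = Σ (O − E)² / E
  black rough-coated: (37 − 36.5)² / 36.5 = 0.0068
  black smooth-coated: (37 − 36.5)² / 36.5 = 0.0068
  white rough-coated: (35 − 36.5)² / 36.5 = 0.0616
  white smooth-coated: (37 − 36.5)² / 36.5 = 0.0068
χ² = 0.0068 + 0.0068 + 0.0616 + 0.0068 = 0.082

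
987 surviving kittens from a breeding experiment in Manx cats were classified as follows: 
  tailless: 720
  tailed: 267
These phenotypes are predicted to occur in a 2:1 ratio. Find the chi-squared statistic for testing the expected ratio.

17.526

Total ratio parts = 3. Expected numbers out of 987:
  tailless: 987 × 2/3 = 658
  tailed: 987 × 1/3 = 329
χ² = Σ (O − E)² / E
  tailless: (720 − 658)² / 658 = 5.8419
  tailed: (267 − 329)² / 329 = 11.6839
χ² = 5.8419 + 11.6839 = 17.5258 ≈ 17.526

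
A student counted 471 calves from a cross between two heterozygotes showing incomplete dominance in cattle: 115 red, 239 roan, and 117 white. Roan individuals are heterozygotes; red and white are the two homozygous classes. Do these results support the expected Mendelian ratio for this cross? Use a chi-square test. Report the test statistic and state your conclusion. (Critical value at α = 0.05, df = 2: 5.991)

0.121; consistent

With incomplete dominance, a heterozygote × heterozygote cross gives a 1:2:1 phenotypic ratio.
Under the 1:2:1 hypothesis (Σ ratio = 4, N = 471):
  red: 471 × 1/4 = 117.75
  roan: 471 × 2/4 = 235.5
  white: 471 × 1/4 = 117.75
χ² = Σ (O − E)² / E
  red: (115 − 117.75)² / 117.75 = 0.0642
  roan: (239 − 235.5)² / 235.5 = 0.0520
  white: (117 − 117.75)² / 117.75 = 0.0048
χ² = 0.0642 + 0.0520 + 0.0048 = 0.121
Degrees of freedom = 3 − 1 = 2; critical value at α = 0.05 is 5.991.
Since 0.121 < 5.991, we fail to reject the null hypothesis — the data are consistent with the 1:2:1 ratio.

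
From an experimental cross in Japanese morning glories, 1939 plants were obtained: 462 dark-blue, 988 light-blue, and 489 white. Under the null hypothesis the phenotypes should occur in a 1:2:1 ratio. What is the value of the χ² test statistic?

Total ratio parts = 4. Expected numbers out of 1939:
  dark-blue: 1939 × 1/4 = 484.75
  light-blue: 1939 × 2/4 = 969.5
  white: 1939 × 1/4 = 484.75
χ² = Σ (O − E)² / E
  dark-blue: (462 − 484.75)² / 484.75 = 1.0677
  light-blue: (988 − 969.5)² / 969.5 = 0.3530
  white: (489 − 484.75)² / 484.75 = 0.0373
χ² = 1.0677 + 0.3530 + 0.0373 = 1.458

1.458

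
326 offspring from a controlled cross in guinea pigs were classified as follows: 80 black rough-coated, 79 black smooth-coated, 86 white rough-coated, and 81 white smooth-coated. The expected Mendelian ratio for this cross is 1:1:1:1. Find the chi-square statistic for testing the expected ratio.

Under the 1:1:1:1 hypothesis (Σ ratio = 4, N = 326):
  black rough-coated: 326 × 1/4 = 81.5
  black smooth-coated: 326 × 1/4 = 81.5
  white rough-coated: 326 × 1/4 = 81.5
  white smooth-coated: 326 × 1/4 = 81.5
χ² = Σ (O − E)² / E
  black rough-coated: (80 − 81.5)² / 81.5 = 0.0276
  black smooth-coated: (79 − 81.5)² / 81.5 = 0.0767
  white rough-coated: (86 − 81.5)² / 81.5 = 0.2485
  white smooth-coated: (81 − 81.5)² / 81.5 = 0.0031
χ² = 0.0276 + 0.0767 + 0.2485 + 0.0031 = 0.3559 ≈ 0.356

0.356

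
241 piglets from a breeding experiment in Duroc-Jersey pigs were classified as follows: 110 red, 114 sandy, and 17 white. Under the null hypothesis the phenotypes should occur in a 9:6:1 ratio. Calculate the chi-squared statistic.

Total ratio parts = 16. Expected numbers out of 241:
  red: 241 × 9/16 = 135.5625
  sandy: 241 × 6/16 = 90.375
  white: 241 × 1/16 = 15.0625
χ² = Σ (O − E)² / E
  red: (110 − 135.5625)² / 135.5625 = 4.8202
  sandy: (114 − 90.375)² / 90.375 = 6.1758
  white: (17 − 15.0625)² / 15.0625 = 0.2492
χ² = 4.8202 + 6.1758 + 0.2492 = 11.2452 ≈ 11.245

11.245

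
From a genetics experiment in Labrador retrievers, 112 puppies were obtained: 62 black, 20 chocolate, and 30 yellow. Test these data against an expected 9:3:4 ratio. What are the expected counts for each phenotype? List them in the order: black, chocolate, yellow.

Expected counts for N = 112 under a 9:3:4 ratio (total parts = 16):
  black: 112 × 9/16 = 63
  chocolate: 112 × 3/16 = 21
  yellow: 112 × 4/16 = 28

63, 21, 28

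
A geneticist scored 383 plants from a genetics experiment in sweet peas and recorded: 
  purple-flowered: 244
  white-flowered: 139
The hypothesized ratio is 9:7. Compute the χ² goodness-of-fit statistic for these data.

Total ratio parts = 16. Expected numbers out of 383:
  purple-flowered: 383 × 9/16 = 215.4375
  white-flowered: 383 × 7/16 = 167.5625
χ² = Σ (O − E)² / E
  purple-flowered: (244 − 215.4375)² / 215.4375 = 3.7868
  white-flowered: (139 − 167.5625)² / 167.5625 = 4.8687
χ² = 3.7868 + 4.8687 = 8.6555 ≈ 8.656

8.656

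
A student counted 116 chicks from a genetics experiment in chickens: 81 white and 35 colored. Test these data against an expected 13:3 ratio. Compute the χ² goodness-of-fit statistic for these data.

9.935

Expected counts for N = 116 under a 13:3 ratio (total parts = 16):
  white: 116 × 13/16 = 94.25
  colored: 116 × 3/16 = 21.75
χ² = Σ (O − E)² / E
  white: (81 − 94.25)² / 94.25 = 1.8627
  colored: (35 − 21.75)² / 21.75 = 8.0718
χ² = 1.8627 + 8.0718 = 9.9345 ≈ 9.935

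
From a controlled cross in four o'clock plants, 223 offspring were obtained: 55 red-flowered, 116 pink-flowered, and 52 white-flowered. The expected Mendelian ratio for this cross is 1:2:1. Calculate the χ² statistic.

0.444

Total ratio parts = 4. Expected numbers out of 223:
  red-flowered: 223 × 1/4 = 55.75
  pink-flowered: 223 × 2/4 = 111.5
  white-flowered: 223 × 1/4 = 55.75
χ² = Σ (O − E)² / E
  red-flowered: (55 − 55.75)² / 55.75 = 0.0101
  pink-flowered: (116 − 111.5)² / 111.5 = 0.1816
  white-flowered: (52 − 55.75)² / 55.75 = 0.2522
χ² = 0.0101 + 0.1816 + 0.2522 = 0.4439 ≈ 0.444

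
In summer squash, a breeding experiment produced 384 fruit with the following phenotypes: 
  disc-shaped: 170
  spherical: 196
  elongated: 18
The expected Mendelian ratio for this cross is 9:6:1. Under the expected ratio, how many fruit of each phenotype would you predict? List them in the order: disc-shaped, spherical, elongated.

216, 144, 24

Expected counts for N = 384 under a 9:6:1 ratio (total parts = 16):
  disc-shaped: 384 × 9/16 = 216
  spherical: 384 × 6/16 = 144
  elongated: 384 × 1/16 = 24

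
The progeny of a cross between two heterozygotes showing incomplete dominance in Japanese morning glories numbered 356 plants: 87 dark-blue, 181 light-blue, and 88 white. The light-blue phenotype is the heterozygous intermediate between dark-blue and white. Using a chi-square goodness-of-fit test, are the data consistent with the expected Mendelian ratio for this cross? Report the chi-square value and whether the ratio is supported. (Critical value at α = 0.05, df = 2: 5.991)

With incomplete dominance, a heterozygote × heterozygote cross gives a 1:2:1 phenotypic ratio.
The 1:2:1 ratio has 4 parts, so with N = 356 the expected counts are:
  dark-blue: 356 × 1/4 = 89
  light-blue: 356 × 2/4 = 178
  white: 356 × 1/4 = 89
χ² = Σ (O − E)² / E
  dark-blue: (87 − 89)² / 89 = 0.0449
  light-blue: (181 − 178)² / 178 = 0.0506
  white: (88 − 89)² / 89 = 0.0112
χ² = 0.0449 + 0.0506 + 0.0112 = 0.1067 ≈ 0.107
Degrees of freedom = 3 − 1 = 2; critical value at α = 0.05 is 5.991.
Since 0.107 < 5.991, we fail to reject the null hypothesis — the data are consistent with the 1:2:1 ratio.

0.107; consistent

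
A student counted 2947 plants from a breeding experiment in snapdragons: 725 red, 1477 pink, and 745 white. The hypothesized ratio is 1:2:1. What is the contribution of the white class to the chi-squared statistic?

The 1:2:1 ratio has 4 parts, so with N = 2947 the expected counts are:
  red: 2947 × 1/4 = 736.75
  pink: 2947 × 2/4 = 1473.5
  white: 2947 × 1/4 = 736.75
Contribution of white: (745 − 736.75)² / 736.75 = 0.0924

0.092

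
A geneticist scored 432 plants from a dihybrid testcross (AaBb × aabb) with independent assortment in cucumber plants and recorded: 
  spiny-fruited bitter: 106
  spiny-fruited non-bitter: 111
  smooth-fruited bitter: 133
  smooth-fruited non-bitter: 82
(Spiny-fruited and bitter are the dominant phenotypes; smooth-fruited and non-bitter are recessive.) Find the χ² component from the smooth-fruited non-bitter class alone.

6.259

A dihybrid testcross with independent assortment gives a 1:1:1:1 ratio.
The 1:1:1:1 ratio has 4 parts, so with N = 432 the expected counts are:
  spiny-fruited bitter: 432 × 1/4 = 108
  spiny-fruited non-bitter: 432 × 1/4 = 108
  smooth-fruited bitter: 432 × 1/4 = 108
  smooth-fruited non-bitter: 432 × 1/4 = 108
Contribution of smooth-fruited non-bitter: (82 − 108)² / 108 = 6.2593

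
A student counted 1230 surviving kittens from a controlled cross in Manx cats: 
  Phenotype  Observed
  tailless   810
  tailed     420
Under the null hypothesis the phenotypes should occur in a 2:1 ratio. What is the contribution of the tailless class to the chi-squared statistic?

0.122

The 2:1 ratio has 3 parts, so with N = 1230 the expected counts are:
  tailless: 1230 × 2/3 = 820
  tailed: 1230 × 1/3 = 410
Contribution of tailless: (810 − 820)² / 820 = 0.1220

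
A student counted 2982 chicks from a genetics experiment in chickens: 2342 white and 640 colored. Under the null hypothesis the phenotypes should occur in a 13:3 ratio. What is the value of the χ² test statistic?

14.398

Expected counts for N = 2982 under a 13:3 ratio (total parts = 16):
  white: 2982 × 13/16 = 2422.875
  colored: 2982 × 3/16 = 559.125
χ² = Σ (O − E)² / E
  white: (2342 − 2422.875)² / 2422.875 = 2.6996
  colored: (640 − 559.125)² / 559.125 = 11.6982
χ² = 2.6996 + 11.6982 = 14.3978 ≈ 14.398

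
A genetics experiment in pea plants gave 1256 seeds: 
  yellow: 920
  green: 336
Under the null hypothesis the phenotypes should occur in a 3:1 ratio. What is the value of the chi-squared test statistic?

2.055

Expected counts for N = 1256 under a 3:1 ratio (total parts = 4):
  yellow: 1256 × 3/4 = 942
  green: 1256 × 1/4 = 314
χ² = Σ (O − E)² / E
  yellow: (920 − 942)² / 942 = 0.5138
  green: (336 − 314)² / 314 = 1.5414
χ² = 0.5138 + 1.5414 = 2.0552 ≈ 2.055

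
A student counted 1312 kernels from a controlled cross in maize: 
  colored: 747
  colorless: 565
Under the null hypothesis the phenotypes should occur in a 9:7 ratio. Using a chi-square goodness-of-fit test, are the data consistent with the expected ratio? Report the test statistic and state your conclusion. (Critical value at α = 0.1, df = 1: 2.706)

Expected counts for N = 1312 under a 9:7 ratio (total parts = 16):
  colored: 1312 × 9/16 = 738
  colorless: 1312 × 7/16 = 574
χ² = Σ (O − E)² / E
  colored: (747 − 738)² / 738 = 0.1098
  colorless: (565 − 574)² / 574 = 0.1411
χ² = 0.1098 + 0.1411 = 0.2509 ≈ 0.251
Degrees of freedom = 2 − 1 = 1; critical value at α = 0.1 is 2.706.
Since 0.251 < 2.706, we fail to reject the null hypothesis — the data are consistent with the 9:7 ratio.

0.251; consistent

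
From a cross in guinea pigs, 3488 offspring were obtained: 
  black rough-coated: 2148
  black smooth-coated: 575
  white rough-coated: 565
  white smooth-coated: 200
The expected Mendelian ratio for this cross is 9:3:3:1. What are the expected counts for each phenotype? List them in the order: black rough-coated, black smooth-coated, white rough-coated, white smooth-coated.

Total ratio parts = 16. Expected numbers out of 3488:
  black rough-coated: 3488 × 9/16 = 1962
  black smooth-coated: 3488 × 3/16 = 654
  white rough-coated: 3488 × 3/16 = 654
  white smooth-coated: 3488 × 1/16 = 218

1962, 654, 654, 218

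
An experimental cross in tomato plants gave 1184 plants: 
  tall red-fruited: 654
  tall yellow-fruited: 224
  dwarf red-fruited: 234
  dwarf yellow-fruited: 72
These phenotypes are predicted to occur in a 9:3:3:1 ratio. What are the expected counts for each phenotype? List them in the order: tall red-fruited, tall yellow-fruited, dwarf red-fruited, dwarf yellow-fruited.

666, 222, 222, 74

Total ratio parts = 16. Expected numbers out of 1184:
  tall red-fruited: 1184 × 9/16 = 666
  tall yellow-fruited: 1184 × 3/16 = 222
  dwarf red-fruited: 1184 × 3/16 = 222
  dwarf yellow-fruited: 1184 × 1/16 = 74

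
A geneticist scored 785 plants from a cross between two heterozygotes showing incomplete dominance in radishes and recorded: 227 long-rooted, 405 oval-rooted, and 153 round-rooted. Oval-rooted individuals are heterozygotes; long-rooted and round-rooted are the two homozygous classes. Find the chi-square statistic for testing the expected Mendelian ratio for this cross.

14.748

With incomplete dominance, a heterozygote × heterozygote cross gives a 1:2:1 phenotypic ratio.
Expected counts for N = 785 under a 1:2:1 ratio (total parts = 4):
  long-rooted: 785 × 1/4 = 196.25
  oval-rooted: 785 × 2/4 = 392.5
  round-rooted: 785 × 1/4 = 196.25
χ² = Σ (O − E)² / E
  long-rooted: (227 − 196.25)² / 196.25 = 4.8182
  oval-rooted: (405 − 392.5)² / 392.5 = 0.3981
  round-rooted: (153 − 196.25)² / 196.25 = 9.5315
χ² = 4.8182 + 0.3981 + 9.5315 = 14.7478 ≈ 14.748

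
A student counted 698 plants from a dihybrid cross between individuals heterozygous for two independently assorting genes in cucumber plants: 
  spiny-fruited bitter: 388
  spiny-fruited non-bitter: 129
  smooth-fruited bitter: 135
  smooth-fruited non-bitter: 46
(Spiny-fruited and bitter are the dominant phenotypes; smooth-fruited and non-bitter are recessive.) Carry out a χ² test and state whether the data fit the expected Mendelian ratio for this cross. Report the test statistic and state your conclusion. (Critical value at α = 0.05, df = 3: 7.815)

A dihybrid F₂ with independent assortment and complete dominance at both loci gives a 9:3:3:1 phenotypic ratio.
Total ratio parts = 16. Expected numbers out of 698:
  spiny-fruited bitter: 698 × 9/16 = 392.625
  spiny-fruited non-bitter: 698 × 3/16 = 130.875
  smooth-fruited bitter: 698 × 3/16 = 130.875
  smooth-fruited non-bitter: 698 × 1/16 = 43.625
χ² = Σ (O − E)² / E
  spiny-fruited bitter: (388 − 392.625)² / 392.625 = 0.0545
  spiny-fruited non-bitter: (129 − 130.875)² / 130.875 = 0.0269
  smooth-fruited bitter: (135 − 130.875)² / 130.875 = 0.1300
  smooth-fruited non-bitter: (46 − 43.625)² / 43.625 = 0.1293
χ² = 0.0545 + 0.0269 + 0.1300 + 0.1293 = 0.3407 ≈ 0.341
Degrees of freedom = 4 − 1 = 3; critical value at α = 0.05 is 7.815.
Since 0.341 < 7.815, we fail to reject the null hypothesis — the data are consistent with the 9:3:3:1 ratio.

0.341; consistent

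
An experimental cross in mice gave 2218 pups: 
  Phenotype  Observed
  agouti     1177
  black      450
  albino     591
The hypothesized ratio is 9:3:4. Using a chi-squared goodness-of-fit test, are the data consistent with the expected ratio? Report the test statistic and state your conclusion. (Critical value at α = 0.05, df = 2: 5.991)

Expected counts for N = 2218 under a 9:3:4 ratio (total parts = 16):
  agouti: 2218 × 9/16 = 1247.625
  black: 2218 × 3/16 = 415.875
  albino: 2218 × 4/16 = 554.5
χ² = Σ (O − E)² / E
  agouti: (1177 − 1247.625)² / 1247.625 = 3.9979
  black: (450 − 415.875)² / 415.875 = 2.8002
  albino: (591 − 554.5)² / 554.5 = 2.4026
χ² = 3.9979 + 2.8002 + 2.4026 = 9.2007 ≈ 9.201
Degrees of freedom = 3 − 1 = 2; critical value at α = 0.05 is 5.991.
Since 9.201 > 5.991, we reject the null hypothesis — the data do not fit the 9:3:4 ratio.

9.201; not consistent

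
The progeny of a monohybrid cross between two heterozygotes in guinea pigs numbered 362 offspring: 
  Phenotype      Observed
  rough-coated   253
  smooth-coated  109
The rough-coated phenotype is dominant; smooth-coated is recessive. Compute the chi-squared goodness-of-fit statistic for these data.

5.042

For a monohybrid cross between heterozygotes with complete dominance, the expected phenotypic ratio is 3:1.
Expected counts for N = 362 under a 3:1 ratio (total parts = 4):
  rough-coated: 362 × 3/4 = 271.5
  smooth-coated: 362 × 1/4 = 90.5
χ² = Σ (O − E)² / E
  rough-coated: (253 − 271.5)² / 271.5 = 1.2606
  smooth-coated: (109 − 90.5)² / 90.5 = 3.7818
χ² = 1.2606 + 3.7818 = 5.0424 ≈ 5.042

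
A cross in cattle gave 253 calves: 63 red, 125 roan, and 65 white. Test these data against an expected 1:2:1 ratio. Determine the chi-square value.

0.067

The 1:2:1 ratio has 4 parts, so with N = 253 the expected counts are:
  red: 253 × 1/4 = 63.25
  roan: 253 × 2/4 = 126.5
  white: 253 × 1/4 = 63.25
χ² = Σ (O − E)² / E
  red: (63 − 63.25)² / 63.25 = 0.0010
  roan: (125 − 126.5)² / 126.5 = 0.0178
  white: (65 − 63.25)² / 63.25 = 0.0484
χ² = 0.0010 + 0.0178 + 0.0484 = 0.0672 ≈ 0.067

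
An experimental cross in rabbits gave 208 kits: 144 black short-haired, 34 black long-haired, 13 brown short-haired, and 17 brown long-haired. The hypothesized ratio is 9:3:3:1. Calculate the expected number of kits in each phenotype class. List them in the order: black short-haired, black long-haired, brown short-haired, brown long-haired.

Expected counts for N = 208 under a 9:3:3:1 ratio (total parts = 16):
  black short-haired: 208 × 9/16 = 117
  black long-haired: 208 × 3/16 = 39
  brown short-haired: 208 × 3/16 = 39
  brown long-haired: 208 × 1/16 = 13

117, 39, 39, 13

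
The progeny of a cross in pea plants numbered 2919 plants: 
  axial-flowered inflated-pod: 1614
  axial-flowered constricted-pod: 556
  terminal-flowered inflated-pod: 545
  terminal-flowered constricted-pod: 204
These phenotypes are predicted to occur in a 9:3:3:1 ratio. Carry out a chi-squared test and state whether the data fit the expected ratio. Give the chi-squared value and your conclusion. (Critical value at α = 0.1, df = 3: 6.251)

Total ratio parts = 16. Expected numbers out of 2919:
  axial-flowered inflated-pod: 2919 × 9/16 = 1641.9375
  axial-flowered constricted-pod: 2919 × 3/16 = 547.3125
  terminal-flowered inflated-pod: 2919 × 3/16 = 547.3125
  terminal-flowered constricted-pod: 2919 × 1/16 = 182.4375
χ² = Σ (O − E)² / E
  axial-flowered inflated-pod: (1614 − 1641.9375)² / 1641.9375 = 0.4754
  axial-flowered constricted-pod: (556 − 547.3125)² / 547.3125 = 0.1379
  terminal-flowered inflated-pod: (545 − 547.3125)² / 547.3125 = 0.0098
  terminal-flowered constricted-pod: (204 − 182.4375)² / 182.4375 = 2.5485
χ² = 0.4754 + 0.1379 + 0.0098 + 2.5485 = 3.1716 ≈ 3.172
Degrees of freedom = 4 − 1 = 3; critical value at α = 0.1 is 6.251.
Since 3.172 < 6.251, we fail to reject the null hypothesis — the data are consistent with the 9:3:3:1 ratio.

3.172; consistent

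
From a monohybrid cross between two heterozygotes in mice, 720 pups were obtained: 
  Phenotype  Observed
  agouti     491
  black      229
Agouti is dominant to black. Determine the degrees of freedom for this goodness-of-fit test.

For a monohybrid cross between heterozygotes with complete dominance, the expected phenotypic ratio is 3:1.
A goodness-of-fit test with 2 phenotype classes has df = 2 − 1 = 1.

1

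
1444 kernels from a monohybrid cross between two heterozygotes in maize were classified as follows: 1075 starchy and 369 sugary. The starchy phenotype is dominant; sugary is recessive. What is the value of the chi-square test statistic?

For a monohybrid cross between heterozygotes with complete dominance, the expected phenotypic ratio is 3:1.
The 3:1 ratio has 4 parts, so with N = 1444 the expected counts are:
  starchy: 1444 × 3/4 = 1083
  sugary: 1444 × 1/4 = 361
χ² = Σ (O − E)² / E
  starchy: (1075 − 1083)² / 1083 = 0.0591
  sugary: (369 − 361)² / 361 = 0.1773
χ² = 0.0591 + 0.1773 = 0.2364 ≈ 0.236

0.236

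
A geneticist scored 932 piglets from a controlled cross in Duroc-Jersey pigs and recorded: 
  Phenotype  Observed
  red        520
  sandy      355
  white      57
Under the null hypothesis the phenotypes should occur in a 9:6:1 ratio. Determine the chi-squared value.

Expected counts for N = 932 under a 9:6:1 ratio (total parts = 16):
  red: 932 × 9/16 = 524.25
  sandy: 932 × 6/16 = 349.5
  white: 932 × 1/16 = 58.25
χ² = Σ (O − E)² / E
  red: (520 − 524.25)² / 524.25 = 0.0345
  sandy: (355 − 349.5)² / 349.5 = 0.0866
  white: (57 − 58.25)² / 58.25 = 0.0268
χ² = 0.0345 + 0.0866 + 0.0268 = 0.1479 ≈ 0.148

0.148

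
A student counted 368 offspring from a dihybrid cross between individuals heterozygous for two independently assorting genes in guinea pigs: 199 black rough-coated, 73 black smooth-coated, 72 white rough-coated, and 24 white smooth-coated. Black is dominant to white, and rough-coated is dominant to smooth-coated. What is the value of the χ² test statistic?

0.715

A dihybrid F₂ with independent assortment and complete dominance at both loci gives a 9:3:3:1 phenotypic ratio.
The 9:3:3:1 ratio has 16 parts, so with N = 368 the expected counts are:
  black rough-coated: 368 × 9/16 = 207
  black smooth-coated: 368 × 3/16 = 69
  white rough-coated: 368 × 3/16 = 69
  white smooth-coated: 368 × 1/16 = 23
χ² = Σ (O − E)² / E
  black rough-coated: (199 − 207)² / 207 = 0.3092
  black smooth-coated: (73 − 69)² / 69 = 0.2319
  white rough-coated: (72 − 69)² / 69 = 0.1304
  white smooth-coated: (24 − 23)² / 23 = 0.0435
χ² = 0.3092 + 0.2319 + 0.1304 + 0.0435 = 0.715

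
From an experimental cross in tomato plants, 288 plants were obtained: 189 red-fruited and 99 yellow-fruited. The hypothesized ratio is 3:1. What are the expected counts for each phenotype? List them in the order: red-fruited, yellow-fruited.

216, 72

The 3:1 ratio has 4 parts, so with N = 288 the expected counts are:
  red-fruited: 288 × 3/4 = 216
  yellow-fruited: 288 × 1/4 = 72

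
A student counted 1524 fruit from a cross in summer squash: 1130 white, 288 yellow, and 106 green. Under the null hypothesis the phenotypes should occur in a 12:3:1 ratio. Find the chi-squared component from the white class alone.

Total ratio parts = 16. Expected numbers out of 1524:
  white: 1524 × 12/16 = 1143
  yellow: 1524 × 3/16 = 285.75
  green: 1524 × 1/16 = 95.25
Contribution of white: (1130 − 1143)² / 1143 = 0.1479

0.148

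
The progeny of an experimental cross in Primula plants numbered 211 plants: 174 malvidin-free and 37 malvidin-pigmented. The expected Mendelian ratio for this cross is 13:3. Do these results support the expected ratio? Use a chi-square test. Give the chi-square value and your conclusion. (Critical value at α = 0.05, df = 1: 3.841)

0.204; consistent

Expected counts for N = 211 under a 13:3 ratio (total parts = 16):
  malvidin-free: 211 × 13/16 = 171.4375
  malvidin-pigmented: 211 × 3/16 = 39.5625
χ² = Σ (O − E)² / E
  malvidin-free: (174 − 171.4375)² / 171.4375 = 0.0383
  malvidin-pigmented: (37 − 39.5625)² / 39.5625 = 0.1660
χ² = 0.0383 + 0.1660 = 0.2043 ≈ 0.204
Degrees of freedom = 2 − 1 = 1; critical value at α = 0.05 is 3.841.
Since 0.204 < 3.841, we fail to reject the null hypothesis — the data are consistent with the 13:3 ratio.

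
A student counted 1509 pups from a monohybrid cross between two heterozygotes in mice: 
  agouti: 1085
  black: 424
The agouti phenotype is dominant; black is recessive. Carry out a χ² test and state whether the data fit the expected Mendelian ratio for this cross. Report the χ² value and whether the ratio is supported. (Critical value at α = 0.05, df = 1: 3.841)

For a monohybrid cross between heterozygotes with complete dominance, the expected phenotypic ratio is 3:1.
Expected counts for N = 1509 under a 3:1 ratio (total parts = 4):
  agouti: 1509 × 3/4 = 1131.75
  black: 1509 × 1/4 = 377.25
χ² = Σ (O − E)² / E
  agouti: (1085 − 1131.75)² / 1131.75 = 1.9311
  black: (424 − 377.25)² / 377.25 = 5.7934
χ² = 1.9311 + 5.7934 = 7.7245 ≈ 7.725
Degrees of freedom = 2 − 1 = 1; critical value at α = 0.05 is 3.841.
Since 7.725 > 3.841, we reject the null hypothesis — the data do not fit the 3:1 ratio.

7.725; not consistent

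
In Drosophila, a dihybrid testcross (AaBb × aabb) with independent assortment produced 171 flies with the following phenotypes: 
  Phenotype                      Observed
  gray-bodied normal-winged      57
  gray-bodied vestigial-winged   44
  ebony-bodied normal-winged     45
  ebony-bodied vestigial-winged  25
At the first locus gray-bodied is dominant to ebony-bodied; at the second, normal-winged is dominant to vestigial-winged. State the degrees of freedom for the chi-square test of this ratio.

3

A dihybrid testcross with independent assortment gives a 1:1:1:1 ratio.
A goodness-of-fit test with 4 phenotype classes has df = 4 − 1 = 3.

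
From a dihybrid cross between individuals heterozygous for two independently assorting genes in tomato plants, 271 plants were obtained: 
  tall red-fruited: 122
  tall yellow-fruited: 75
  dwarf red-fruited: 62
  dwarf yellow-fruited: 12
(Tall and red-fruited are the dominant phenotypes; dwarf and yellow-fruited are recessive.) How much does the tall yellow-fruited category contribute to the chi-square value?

11.514

A dihybrid F₂ with independent assortment and complete dominance at both loci gives a 9:3:3:1 phenotypic ratio.
Expected counts for N = 271 under a 9:3:3:1 ratio (total parts = 16):
  tall red-fruited: 271 × 9/16 = 152.4375
  tall yellow-fruited: 271 × 3/16 = 50.8125
  dwarf red-fruited: 271 × 3/16 = 50.8125
  dwarf yellow-fruited: 271 × 1/16 = 16.9375
Contribution of tall yellow-fruited: (75 − 50.8125)² / 50.8125 = 11.5136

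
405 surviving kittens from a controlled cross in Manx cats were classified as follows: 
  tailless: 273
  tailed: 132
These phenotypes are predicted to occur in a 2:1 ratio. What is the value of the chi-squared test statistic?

0.100

Total ratio parts = 3. Expected numbers out of 405:
  tailless: 405 × 2/3 = 270
  tailed: 405 × 1/3 = 135
χ² = Σ (O − E)² / E
  tailless: (273 − 270)² / 270 = 0.0333
  tailed: (132 − 135)² / 135 = 0.0667
χ² = 0.0333 + 0.0667 = 0.100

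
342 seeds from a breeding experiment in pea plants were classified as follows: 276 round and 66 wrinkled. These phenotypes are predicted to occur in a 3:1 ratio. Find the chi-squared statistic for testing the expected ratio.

Under the 3:1 hypothesis (Σ ratio = 4, N = 342):
  round: 342 × 3/4 = 256.5
  wrinkled: 342 × 1/4 = 85.5
χ² = Σ (O − E)² / E
  round: (276 − 256.5)² / 256.5 = 1.4825
  wrinkled: (66 − 85.5)² / 85.5 = 4.4474
χ² = 1.4825 + 4.4474 = 5.9299 ≈ 5.930

5.930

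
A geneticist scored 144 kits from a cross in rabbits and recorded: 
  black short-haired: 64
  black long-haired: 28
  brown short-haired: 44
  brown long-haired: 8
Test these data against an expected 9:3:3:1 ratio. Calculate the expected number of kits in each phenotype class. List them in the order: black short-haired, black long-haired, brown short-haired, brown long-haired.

The 9:3:3:1 ratio has 16 parts, so with N = 144 the expected counts are:
  black short-haired: 144 × 9/16 = 81
  black long-haired: 144 × 3/16 = 27
  brown short-haired: 144 × 3/16 = 27
  brown long-haired: 144 × 1/16 = 9

81, 27, 27, 9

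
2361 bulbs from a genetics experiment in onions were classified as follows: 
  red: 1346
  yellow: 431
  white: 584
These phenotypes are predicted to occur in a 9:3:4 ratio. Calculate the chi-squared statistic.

Expected counts for N = 2361 under a 9:3:4 ratio (total parts = 16):
  red: 2361 × 9/16 = 1328.0625
  yellow: 2361 × 3/16 = 442.6875
  white: 2361 × 4/16 = 590.25
χ² = Σ (O − E)² / E
  red: (1346 − 1328.0625)² / 1328.0625 = 0.2423
  yellow: (431 − 442.6875)² / 442.6875 = 0.3086
  white: (584 − 590.25)² / 590.25 = 0.0662
χ² = 0.2423 + 0.3086 + 0.0662 = 0.6171 ≈ 0.617

0.617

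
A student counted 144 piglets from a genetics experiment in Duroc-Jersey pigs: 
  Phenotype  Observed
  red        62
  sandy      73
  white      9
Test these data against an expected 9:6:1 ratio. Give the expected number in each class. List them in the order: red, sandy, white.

81, 54, 9

Under the 9:6:1 hypothesis (Σ ratio = 16, N = 144):
  red: 144 × 9/16 = 81
  sandy: 144 × 6/16 = 54
  white: 144 × 1/16 = 9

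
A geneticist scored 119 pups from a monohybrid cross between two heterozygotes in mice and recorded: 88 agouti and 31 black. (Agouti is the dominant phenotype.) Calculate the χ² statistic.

0.070

For a monohybrid cross between heterozygotes with complete dominance, the expected phenotypic ratio is 3:1.
Total ratio parts = 4. Expected numbers out of 119:
  agouti: 119 × 3/4 = 89.25
  black: 119 × 1/4 = 29.75
χ² = Σ (O − E)² / E
  agouti: (88 − 89.25)² / 89.25 = 0.0175
  black: (31 − 29.75)² / 29.75 = 0.0525
χ² = 0.0175 + 0.0525 = 0.070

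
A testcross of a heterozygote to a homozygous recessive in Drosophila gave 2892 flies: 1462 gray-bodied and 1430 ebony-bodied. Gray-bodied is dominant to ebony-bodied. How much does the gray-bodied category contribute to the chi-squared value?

A testcross of a heterozygote (Aa × aa) gives a 1:1 phenotypic ratio.
Total ratio parts = 2. Expected numbers out of 2892:
  gray-bodied: 2892 × 1/2 = 1446
  ebony-bodied: 2892 × 1/2 = 1446
Contribution of gray-bodied: (1462 − 1446)² / 1446 = 0.1770

0.177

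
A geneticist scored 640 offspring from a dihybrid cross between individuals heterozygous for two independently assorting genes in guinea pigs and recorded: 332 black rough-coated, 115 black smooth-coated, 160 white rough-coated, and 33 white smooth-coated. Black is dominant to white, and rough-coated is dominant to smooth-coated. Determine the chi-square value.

A dihybrid F₂ with independent assortment and complete dominance at both loci gives a 9:3:3:1 phenotypic ratio.
Total ratio parts = 16. Expected numbers out of 640:
  black rough-coated: 640 × 9/16 = 360
  black smooth-coated: 640 × 3/16 = 120
  white rough-coated: 640 × 3/16 = 120
  white smooth-coated: 640 × 1/16 = 40
χ² = Σ (O − E)² / E
  black rough-coated: (332 − 360)² / 360 = 2.1778
  black smooth-coated: (115 − 120)² / 120 = 0.2083
  white rough-coated: (160 − 120)² / 120 = 13.3333
  white smooth-coated: (33 − 40)² / 40 = 1.2250
χ² = 2.1778 + 0.2083 + 13.3333 + 1.2250 = 16.9444 ≈ 16.944

16.944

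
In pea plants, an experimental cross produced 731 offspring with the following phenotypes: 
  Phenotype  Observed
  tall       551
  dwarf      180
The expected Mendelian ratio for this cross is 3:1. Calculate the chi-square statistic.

0.055

The 3:1 ratio has 4 parts, so with N = 731 the expected counts are:
  tall: 731 × 3/4 = 548.25
  dwarf: 731 × 1/4 = 182.75
χ² = Σ (O − E)² / E
  tall: (551 − 548.25)² / 548.25 = 0.0138
  dwarf: (180 − 182.75)² / 182.75 = 0.0414
χ² = 0.0138 + 0.0414 = 0.0552 ≈ 0.055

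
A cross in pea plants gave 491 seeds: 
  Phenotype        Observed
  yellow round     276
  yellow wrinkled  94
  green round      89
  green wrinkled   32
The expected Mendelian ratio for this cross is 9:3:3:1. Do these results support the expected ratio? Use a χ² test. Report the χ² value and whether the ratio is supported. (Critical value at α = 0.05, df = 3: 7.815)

Expected counts for N = 491 under a 9:3:3:1 ratio (total parts = 16):
  yellow round: 491 × 9/16 = 276.1875
  yellow wrinkled: 491 × 3/16 = 92.0625
  green round: 491 × 3/16 = 92.0625
  green wrinkled: 491 × 1/16 = 30.6875
χ² = Σ (O − E)² / E
  yellow round: (276 − 276.1875)² / 276.1875 = 0.0001
  yellow wrinkled: (94 − 92.0625)² / 92.0625 = 0.0408
  green round: (89 − 92.0625)² / 92.0625 = 0.1019
  green wrinkled: (32 − 30.6875)² / 30.6875 = 0.0561
χ² = 0.0001 + 0.0408 + 0.1019 + 0.0561 = 0.1989 ≈ 0.199
Degrees of freedom = 4 − 1 = 3; critical value at α = 0.05 is 7.815.
Since 0.199 < 7.815, we fail to reject the null hypothesis — the data are consistent with the 9:3:3:1 ratio.

0.199; consistent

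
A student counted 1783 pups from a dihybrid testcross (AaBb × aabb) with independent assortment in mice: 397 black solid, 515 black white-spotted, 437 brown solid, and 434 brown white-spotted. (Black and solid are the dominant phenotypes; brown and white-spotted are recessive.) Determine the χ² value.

16.572

A dihybrid testcross with independent assortment gives a 1:1:1:1 ratio.
Under the 1:1:1:1 hypothesis (Σ ratio = 4, N = 1783):
  black solid: 1783 × 1/4 = 445.75
  black white-spotted: 1783 × 1/4 = 445.75
  brown solid: 1783 × 1/4 = 445.75
  brown white-spotted: 1783 × 1/4 = 445.75
χ² = Σ (O − E)² / E
  black solid: (397 − 445.75)² / 445.75 = 5.3316
  black white-spotted: (515 − 445.75)² / 445.75 = 10.7584
  brown solid: (437 − 445.75)² / 445.75 = 0.1718
  brown white-spotted: (434 − 445.75)² / 445.75 = 0.3097
χ² = 5.3316 + 10.7584 + 0.1718 + 0.3097 = 16.5715 ≈ 16.572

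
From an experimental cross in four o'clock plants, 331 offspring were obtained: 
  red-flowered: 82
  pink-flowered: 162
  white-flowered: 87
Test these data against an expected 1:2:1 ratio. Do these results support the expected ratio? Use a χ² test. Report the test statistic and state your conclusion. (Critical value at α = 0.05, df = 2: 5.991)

Total ratio parts = 4. Expected numbers out of 331:
  red-flowered: 331 × 1/4 = 82.75
  pink-flowered: 331 × 2/4 = 165.5
  white-flowered: 331 × 1/4 = 82.75
χ² = Σ (O − E)² / E
  red-flowered: (82 − 82.75)² / 82.75 = 0.0068
  pink-flowered: (162 − 165.5)² / 165.5 = 0.0740
  white-flowered: (87 − 82.75)² / 82.75 = 0.2183
χ² = 0.0068 + 0.0740 + 0.2183 = 0.2991 ≈ 0.299
Degrees of freedom = 3 − 1 = 2; critical value at α = 0.05 is 5.991.
Since 0.299 < 5.991, we fail to reject the null hypothesis — the data are consistent with the 1:2:1 ratio.

0.299; consistent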